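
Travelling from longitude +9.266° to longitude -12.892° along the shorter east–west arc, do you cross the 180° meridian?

Signed shortest Δλ = ((-12.892 − 9.266 + 180) mod 360) − 180 = -22.158°.
Going west by 22.158° from +9.266° reaches -12.892° without touching 180°.

No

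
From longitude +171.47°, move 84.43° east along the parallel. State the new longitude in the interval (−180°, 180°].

Start at +171.47°; shift +84.43° → +255.90°.
+255.90° lies outside (−180°, 180°]; subtract 360° → -104.10°.

-104.10°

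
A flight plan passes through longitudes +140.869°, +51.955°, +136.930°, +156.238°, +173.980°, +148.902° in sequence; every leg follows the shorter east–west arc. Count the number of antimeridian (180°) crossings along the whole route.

Leg 1: +140.869° → +51.955°, shortest Δλ = -88.914° (west) — does not cross 180°.
Leg 2: +51.955° → +136.930°, shortest Δλ = 84.975° (east) — does not cross 180°.
Leg 3: +136.930° → +156.238°, shortest Δλ = 19.308° (east) — does not cross 180°.
Leg 4: +156.238° → +173.980°, shortest Δλ = 17.742° (east) — does not cross 180°.
Leg 5: +173.980° → +148.902°, shortest Δλ = -25.078° (west) — does not cross 180°.
Total crossings: 0.

0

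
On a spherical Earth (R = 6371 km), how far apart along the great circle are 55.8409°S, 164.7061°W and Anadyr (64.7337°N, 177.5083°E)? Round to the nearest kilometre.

Δλ = 177.5083 − -164.7061 = 342.2144°; wrapped into (−180°, 180°]: -17.7856°.
Δφ = 64.7337 − -55.8409 = 120.5746°.
a = sin²(Δφ/2) + cos φ₁ · cos φ₂ · sin²(Δλ/2) = 0.760057.
c = 2·atan2(√a, √(1−a)) = 2.11778 rad → d = 6371·c ≈ 13492.38 km.

13492 km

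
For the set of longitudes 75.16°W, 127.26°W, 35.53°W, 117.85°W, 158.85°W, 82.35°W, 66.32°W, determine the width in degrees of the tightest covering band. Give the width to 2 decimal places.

123.32°

Sort the longitudes: -158.85°, -127.26°, -117.85°, -82.35°, -75.16°, -66.32°, -35.53°.
Eastward gaps between consecutive values (wrapping around): 31.59°, 9.41°, 35.50°, 7.19°, 8.84°, 30.79°, 236.68°.
Largest gap = 236.68° ⇒ minimal covering band is its complement: 360° − 236.68° = 123.32°.
Band runs from -158.85° eastward to -35.53°.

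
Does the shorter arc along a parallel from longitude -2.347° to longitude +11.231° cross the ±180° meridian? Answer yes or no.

Signed shortest Δλ = ((11.231 − -2.347 + 180) mod 360) − 180 = 13.578°.
Going east by 13.578° from -2.347° reaches +11.231° without touching 180°.

No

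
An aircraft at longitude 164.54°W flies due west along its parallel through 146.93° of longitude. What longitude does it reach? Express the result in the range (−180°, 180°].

48.53°E

Start at -164.54°; shift −146.93° → -311.47°.
-311.47° lies outside (−180°, 180°]; add 360° → +48.53°.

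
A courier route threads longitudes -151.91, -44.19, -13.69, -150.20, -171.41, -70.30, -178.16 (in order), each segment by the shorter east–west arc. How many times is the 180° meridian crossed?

0

Leg 1: -151.91° → -44.19°, shortest Δλ = 107.72° (east) — does not cross 180°.
Leg 2: -44.19° → -13.69°, shortest Δλ = 30.5° (east) — does not cross 180°.
Leg 3: -13.69° → -150.20°, shortest Δλ = -136.51° (west) — does not cross 180°.
Leg 4: -150.20° → -171.41°, shortest Δλ = -21.21° (west) — does not cross 180°.
Leg 5: -171.41° → -70.30°, shortest Δλ = 101.11° (east) — does not cross 180°.
Leg 6: -70.30° → -178.16°, shortest Δλ = -107.86° (west) — does not cross 180°.
Total crossings: 0.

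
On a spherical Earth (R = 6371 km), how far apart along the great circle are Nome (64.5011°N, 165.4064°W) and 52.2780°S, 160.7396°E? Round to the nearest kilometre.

Δλ = 160.7396 − -165.4064 = 326.1460°; wrapped into (−180°, 180°]: -33.8540°.
Δφ = -52.2780 − 64.5011 = -116.7791°.
a = sin²(Δφ/2) + cos φ₁ · cos φ₂ · sin²(Δλ/2) = 0.747604.
c = 2·atan2(√a, √(1−a)) = 2.08887 rad → d = 6371·c ≈ 13308.19 km.

13308 km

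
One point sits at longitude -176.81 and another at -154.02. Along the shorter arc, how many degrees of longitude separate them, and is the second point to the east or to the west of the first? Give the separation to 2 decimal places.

22.79° east

Raw difference: -154.02 − -176.81 = 22.79°.
Normalise into (−180°, 180°]: 22.79° stays 22.79°.
Positive ⇒ the second point lies to the east; separation 22.79°.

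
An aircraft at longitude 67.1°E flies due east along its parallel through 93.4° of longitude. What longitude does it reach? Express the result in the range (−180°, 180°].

Start at +67.1°; shift +93.4° → +160.5°.
+160.5° already lies in (−180°, 180°].

160.5°E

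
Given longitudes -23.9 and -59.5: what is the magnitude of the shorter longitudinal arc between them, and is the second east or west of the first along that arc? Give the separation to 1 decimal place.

35.6° west

Raw difference: -59.5 − -23.9 = -35.6°.
Normalise into (−180°, 180°]: -35.6° stays -35.6°.
Negative ⇒ the second point lies to the west; separation 35.6°.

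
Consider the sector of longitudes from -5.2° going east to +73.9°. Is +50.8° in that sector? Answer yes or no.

Band width going east from -5.2° to +73.9°: ((73.9 − -5.2) mod 360) = 79.1°.
Offset of +50.8° east of the west edge: ((50.8 − -5.2) mod 360) = 56.0°.
56.0° ≤ 79.1° ⇒ inside.

Yes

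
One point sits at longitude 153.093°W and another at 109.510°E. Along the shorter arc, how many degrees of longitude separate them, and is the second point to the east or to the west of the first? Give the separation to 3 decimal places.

97.397° west

Raw difference: 109.510 − -153.093 = 262.603°.
Normalise into (−180°, 180°]: 262.603° − 360° = -97.397°.
Negative ⇒ the second point lies to the west; separation 97.397°.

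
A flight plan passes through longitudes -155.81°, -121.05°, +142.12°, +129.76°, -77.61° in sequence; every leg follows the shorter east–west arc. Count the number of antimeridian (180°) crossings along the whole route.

2

Leg 1: -155.81° → -121.05°, shortest Δλ = 34.76° (east) — does not cross 180°.
Leg 2: -121.05° → +142.12°, shortest Δλ = -96.83° (west) — crosses 180°.
Leg 3: +142.12° → +129.76°, shortest Δλ = -12.36° (west) — does not cross 180°.
Leg 4: +129.76° → -77.61°, shortest Δλ = 152.63° (east) — crosses 180°.
Total crossings: 2.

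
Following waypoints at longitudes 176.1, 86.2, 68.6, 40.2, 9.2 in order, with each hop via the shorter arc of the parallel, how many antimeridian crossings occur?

0

Leg 1: +176.1° → +86.2°, shortest Δλ = -89.9° (west) — does not cross 180°.
Leg 2: +86.2° → +68.6°, shortest Δλ = -17.6° (west) — does not cross 180°.
Leg 3: +68.6° → +40.2°, shortest Δλ = -28.4° (west) — does not cross 180°.
Leg 4: +40.2° → +9.2°, shortest Δλ = -31.0° (west) — does not cross 180°.
Total crossings: 0.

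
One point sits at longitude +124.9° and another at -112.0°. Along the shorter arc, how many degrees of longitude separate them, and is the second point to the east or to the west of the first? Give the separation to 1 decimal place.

123.1° east

Raw difference: -112.0 − 124.9 = -236.9°.
Normalise into (−180°, 180°]: -236.9° + 360° = 123.1°.
Positive ⇒ the second point lies to the east; separation 123.1°.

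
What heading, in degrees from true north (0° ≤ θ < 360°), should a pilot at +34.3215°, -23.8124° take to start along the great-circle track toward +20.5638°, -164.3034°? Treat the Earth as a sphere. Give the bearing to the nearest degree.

319°

Δλ = -164.3034 − -23.8124 = -140.4910°.
θ = atan2( sin Δλ · cos φ₂ , cos φ₁ · sin φ₂ − sin φ₁ · cos φ₂ · cos Δλ )
  = atan2(-0.59566, 0.69739) = -40.502° → normalised to [0°, 360°): 319.498°.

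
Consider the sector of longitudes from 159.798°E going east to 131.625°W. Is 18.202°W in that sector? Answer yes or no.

Band width going east from +159.798° to -131.625°: ((-131.625 − 159.798) mod 360) = 68.577°.
Offset of -18.202° east of the west edge: ((-18.202 − 159.798) mod 360) = 182.000°.
182.000° > 68.577° ⇒ outside.

No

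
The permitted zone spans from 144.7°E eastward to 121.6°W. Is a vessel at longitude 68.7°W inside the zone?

Band width going east from +144.7° to -121.6°: ((-121.6 − 144.7) mod 360) = 93.7°.
Offset of -68.7° east of the west edge: ((-68.7 − 144.7) mod 360) = 146.6°.
146.6° > 93.7° ⇒ outside.

No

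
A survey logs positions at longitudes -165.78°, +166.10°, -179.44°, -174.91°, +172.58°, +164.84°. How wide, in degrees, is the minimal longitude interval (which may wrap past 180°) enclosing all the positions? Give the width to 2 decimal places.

29.38°

Sort the longitudes: -179.44°, -174.91°, -165.78°, +164.84°, +166.10°, +172.58°.
Eastward gaps between consecutive values (wrapping around): 4.53°, 9.13°, 330.62°, 1.26°, 6.48°, 7.98°.
Largest gap = 330.62° ⇒ minimal covering band is its complement: 360° − 330.62° = 29.38°.
Band runs from +164.84° eastward to -165.78°, crossing the antimeridian.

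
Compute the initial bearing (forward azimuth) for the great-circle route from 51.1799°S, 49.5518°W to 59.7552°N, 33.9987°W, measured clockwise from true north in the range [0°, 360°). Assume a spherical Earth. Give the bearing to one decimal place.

8.4°

Δλ = -33.9987 − -49.5518 = 15.5531°.
θ = atan2( sin Δλ · cos φ₂ , cos φ₁ · sin φ₂ − sin φ₁ · cos φ₂ · cos Δλ )
  = atan2(0.13506, 0.91962) = 8.355° → normalised to [0°, 360°): 8.355°.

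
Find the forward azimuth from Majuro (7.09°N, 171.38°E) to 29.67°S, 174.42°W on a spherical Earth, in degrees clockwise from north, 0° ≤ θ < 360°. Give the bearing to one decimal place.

160.3°

Δλ = -174.42 − 171.38 = -345.80°; wrapped into (−180°, 180°]: 14.20°.
θ = atan2( sin Δλ · cos φ₂ , cos φ₁ · sin φ₂ − sin φ₁ · cos φ₂ · cos Δλ )
  = atan2(0.21315, -0.59519) = 160.297° → normalised to [0°, 360°): 160.297°.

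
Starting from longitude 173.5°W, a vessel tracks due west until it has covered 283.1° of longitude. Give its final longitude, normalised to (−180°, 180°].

Start at -173.5°; shift −283.1° → -456.6°.
-456.6° lies outside (−180°, 180°]; add 360° → -96.6°.

96.6°W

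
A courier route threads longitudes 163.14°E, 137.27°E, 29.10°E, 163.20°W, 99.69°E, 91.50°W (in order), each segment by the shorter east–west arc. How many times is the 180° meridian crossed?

Leg 1: +163.14° → +137.27°, shortest Δλ = -25.87° (west) — does not cross 180°.
Leg 2: +137.27° → +29.10°, shortest Δλ = -108.17° (west) — does not cross 180°.
Leg 3: +29.10° → -163.20°, shortest Δλ = 167.7° (east) — crosses 180°.
Leg 4: -163.20° → +99.69°, shortest Δλ = -97.11° (west) — crosses 180°.
Leg 5: +99.69° → -91.50°, shortest Δλ = 168.81° (east) — crosses 180°.
Total crossings: 3.

3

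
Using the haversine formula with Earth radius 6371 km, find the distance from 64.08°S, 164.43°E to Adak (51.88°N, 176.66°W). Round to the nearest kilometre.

Δλ = -176.66 − 164.43 = -341.09°; wrapped into (−180°, 180°]: 18.91°.
Δφ = 51.88 − -64.08 = 115.96°.
a = sin²(Δφ/2) + cos φ₁ · cos φ₂ · sin²(Δλ/2) = 0.726153.
c = 2·atan2(√a, √(1−a)) = 2.04015 rad → d = 6371·c ≈ 12997.77 km.

12998 km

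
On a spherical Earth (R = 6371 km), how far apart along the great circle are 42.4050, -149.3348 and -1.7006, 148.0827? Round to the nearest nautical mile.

4284 nmi

Δλ = 148.0827 − -149.3348 = 297.4175°; wrapped into (−180°, 180°]: -62.5825°.
Δφ = -1.7006 − 42.4050 = -44.1056°.
a = sin²(Δφ/2) + cos φ₁ · cos φ₂ · sin²(Δλ/2) = 0.340076.
c = 2·atan2(√a, √(1−a)) = 1.24523 rad → d = 6371·c ≈ 7933.35 km ≈ 4283.66 nmi.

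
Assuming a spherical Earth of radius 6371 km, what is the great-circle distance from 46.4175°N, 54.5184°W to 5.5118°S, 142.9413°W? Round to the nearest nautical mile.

5578 nmi

Δλ = -142.9413 − -54.5184 = -88.4229°.
Δφ = -5.5118 − 46.4175 = -51.9293°.
a = sin²(Δφ/2) + cos φ₁ · cos φ₂ · sin²(Δλ/2) = 0.525346.
c = 2·atan2(√a, √(1−a)) = 1.62151 rad → d = 6371·c ≈ 10330.64 km ≈ 5578.10 nmi.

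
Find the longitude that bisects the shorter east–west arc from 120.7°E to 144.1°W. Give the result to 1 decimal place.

Signed shortest Δλ from +120.7° to -144.1° is +95.2°.
Midpoint longitude = +120.7° + (+95.2°)/2 = +120.7° + 47.6° = +168.3°.
(The naïve average (+120.7 + -144.1)/2 = -11.7° is on the wrong side of the globe.)

168.3°E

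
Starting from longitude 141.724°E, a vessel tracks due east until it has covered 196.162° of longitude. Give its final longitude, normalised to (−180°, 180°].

22.114°W

Start at +141.724°; shift +196.162° → +337.886°.
+337.886° lies outside (−180°, 180°]; subtract 360° → -22.114°.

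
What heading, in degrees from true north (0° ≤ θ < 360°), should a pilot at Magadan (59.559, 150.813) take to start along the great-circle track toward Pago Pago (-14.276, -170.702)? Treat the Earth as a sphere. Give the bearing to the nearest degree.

Δλ = -170.702 − 150.813 = -321.515°; wrapped into (−180°, 180°]: 38.485°.
θ = atan2( sin Δλ · cos φ₂ , cos φ₁ · sin φ₂ − sin φ₁ · cos φ₂ · cos Δλ )
  = atan2(0.60309, -0.77896) = 142.252° → normalised to [0°, 360°): 142.252°.

142°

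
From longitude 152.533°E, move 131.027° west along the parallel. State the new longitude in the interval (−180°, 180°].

21.506°E

Start at +152.533°; shift −131.027° → +21.506°.
+21.506° already lies in (−180°, 180°].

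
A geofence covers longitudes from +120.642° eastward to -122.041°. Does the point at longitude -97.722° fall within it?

Band width going east from +120.642° to -122.041°: ((-122.041 − 120.642) mod 360) = 117.317°.
Offset of -97.722° east of the west edge: ((-97.722 − 120.642) mod 360) = 141.636°.
141.636° > 117.317° ⇒ outside.

No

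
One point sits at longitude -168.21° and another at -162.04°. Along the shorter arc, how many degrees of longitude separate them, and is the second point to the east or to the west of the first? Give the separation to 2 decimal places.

6.17° east

Raw difference: -162.04 − -168.21 = 6.17°.
Normalise into (−180°, 180°]: 6.17° stays 6.17°.
Positive ⇒ the second point lies to the east; separation 6.17°.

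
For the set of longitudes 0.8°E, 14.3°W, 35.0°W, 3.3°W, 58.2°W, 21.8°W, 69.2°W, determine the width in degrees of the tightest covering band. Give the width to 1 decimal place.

70.0°

Sort the longitudes: -69.2°, -58.2°, -35.0°, -21.8°, -14.3°, -3.3°, +0.8°.
Eastward gaps between consecutive values (wrapping around): 11.0°, 23.2°, 13.2°, 7.5°, 11.0°, 4.1°, 290.0°.
Largest gap = 290.0° ⇒ minimal covering band is its complement: 360° − 290.0° = 70.0°.
Band runs from -69.2° eastward to +0.8°.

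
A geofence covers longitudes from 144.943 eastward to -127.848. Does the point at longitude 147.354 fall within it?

Yes

Band width going east from +144.943° to -127.848°: ((-127.848 − 144.943) mod 360) = 87.209°.
Offset of +147.354° east of the west edge: ((147.354 − 144.943) mod 360) = 2.411°.
2.411° ≤ 87.209° ⇒ inside.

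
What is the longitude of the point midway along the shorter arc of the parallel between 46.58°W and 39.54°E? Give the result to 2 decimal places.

3.52°W

Signed shortest Δλ from -46.58° to +39.54° is +86.12°.
Midpoint longitude = -46.58° + (+86.12°)/2 = -46.58° + 43.06° = -3.52°.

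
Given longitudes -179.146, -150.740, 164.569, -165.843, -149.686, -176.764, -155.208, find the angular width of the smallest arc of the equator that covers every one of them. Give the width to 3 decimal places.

45.745°

Sort the longitudes: -179.146°, -176.764°, -165.843°, -155.208°, -150.740°, -149.686°, +164.569°.
Eastward gaps between consecutive values (wrapping around): 2.382°, 10.921°, 10.635°, 4.468°, 1.054°, 314.255°, 16.285°.
Largest gap = 314.255° ⇒ minimal covering band is its complement: 360° − 314.255° = 45.745°.
Band runs from +164.569° eastward to -149.686°, crossing the antimeridian.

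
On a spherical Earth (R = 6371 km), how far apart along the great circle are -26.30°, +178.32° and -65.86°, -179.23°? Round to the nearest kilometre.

Δλ = -179.23 − 178.32 = -357.55°; wrapped into (−180°, 180°]: 2.45°.
Δφ = -65.86 − -26.30 = -39.56°.
a = sin²(Δφ/2) + cos φ₁ · cos φ₂ · sin²(Δλ/2) = 0.114689.
c = 2·atan2(√a, √(1−a)) = 0.69098 rad → d = 6371·c ≈ 4402.22 km.

4402 km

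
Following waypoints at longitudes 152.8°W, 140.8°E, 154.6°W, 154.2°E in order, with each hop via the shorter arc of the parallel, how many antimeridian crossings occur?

Leg 1: -152.8° → +140.8°, shortest Δλ = -66.4° (west) — crosses 180°.
Leg 2: +140.8° → -154.6°, shortest Δλ = 64.6° (east) — crosses 180°.
Leg 3: -154.6° → +154.2°, shortest Δλ = -51.2° (west) — crosses 180°.
Total crossings: 3.

3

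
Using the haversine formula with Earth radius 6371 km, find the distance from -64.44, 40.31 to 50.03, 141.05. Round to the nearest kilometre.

Δλ = 141.05 − 40.31 = 100.74°.
Δφ = 50.03 − -64.44 = 114.47°.
a = sin²(Δφ/2) + cos φ₁ · cos φ₂ · sin²(Δλ/2) = 0.871514.
c = 2·atan2(√a, √(1−a)) = 2.40838 rad → d = 6371·c ≈ 15343.79 km.

15344 km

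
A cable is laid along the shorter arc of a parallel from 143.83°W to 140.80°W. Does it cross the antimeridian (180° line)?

No

Signed shortest Δλ = ((-140.80 − -143.83 + 180) mod 360) − 180 = 3.03°.
Going east by 3.03° from -143.83° reaches -140.80° without touching 180°.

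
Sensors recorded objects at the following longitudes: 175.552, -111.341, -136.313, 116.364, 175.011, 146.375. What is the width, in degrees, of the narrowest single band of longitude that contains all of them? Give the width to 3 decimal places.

132.295°

Sort the longitudes: -136.313°, -111.341°, +116.364°, +146.375°, +175.011°, +175.552°.
Eastward gaps between consecutive values (wrapping around): 24.972°, 227.705°, 30.011°, 28.636°, 0.541°, 48.135°.
Largest gap = 227.705° ⇒ minimal covering band is its complement: 360° − 227.705° = 132.295°.
Band runs from +116.364° eastward to -111.341°, crossing the antimeridian.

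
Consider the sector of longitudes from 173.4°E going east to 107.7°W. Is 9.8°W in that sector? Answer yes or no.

Band width going east from +173.4° to -107.7°: ((-107.7 − 173.4) mod 360) = 78.9°.
Offset of -9.8° east of the west edge: ((-9.8 − 173.4) mod 360) = 176.8°.
176.8° > 78.9° ⇒ outside.

No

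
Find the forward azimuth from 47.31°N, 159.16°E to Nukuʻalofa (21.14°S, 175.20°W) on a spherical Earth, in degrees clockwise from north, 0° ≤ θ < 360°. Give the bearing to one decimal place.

Δλ = -175.20 − 159.16 = -334.36°; wrapped into (−180°, 180°]: 25.64°.
θ = atan2( sin Δλ · cos φ₂ , cos φ₁ · sin φ₂ − sin φ₁ · cos φ₂ · cos Δλ )
  = atan2(0.40359, -0.86259) = 154.926° → normalised to [0°, 360°): 154.926°.

154.9°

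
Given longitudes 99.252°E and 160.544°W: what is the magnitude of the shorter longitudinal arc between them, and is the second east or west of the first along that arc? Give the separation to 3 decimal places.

100.204° east

Raw difference: -160.544 − 99.252 = -259.796°.
Normalise into (−180°, 180°]: -259.796° + 360° = 100.204°.
Positive ⇒ the second point lies to the east; separation 100.204°.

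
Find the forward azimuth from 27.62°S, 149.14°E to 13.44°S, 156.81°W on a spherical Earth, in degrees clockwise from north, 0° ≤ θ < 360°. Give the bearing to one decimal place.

Δλ = -156.81 − 149.14 = -305.95°; wrapped into (−180°, 180°]: 54.05°.
θ = atan2( sin Δλ · cos φ₂ , cos φ₁ · sin φ₂ − sin φ₁ · cos φ₂ · cos Δλ )
  = atan2(0.78736, 0.05878) = 85.731° → normalised to [0°, 360°): 85.731°.

85.7°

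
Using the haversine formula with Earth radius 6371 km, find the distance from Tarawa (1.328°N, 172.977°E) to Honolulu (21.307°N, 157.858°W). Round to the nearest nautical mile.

2086 nmi

Δλ = -157.858 − 172.977 = -330.835°; wrapped into (−180°, 180°]: 29.165°.
Δφ = 21.307 − 1.328 = 19.979°.
a = sin²(Δφ/2) + cos φ₁ · cos φ₂ · sin²(Δλ/2) = 0.089132.
c = 2·atan2(√a, √(1−a)) = 0.60635 rad → d = 6371·c ≈ 3863.03 km ≈ 2085.87 nmi.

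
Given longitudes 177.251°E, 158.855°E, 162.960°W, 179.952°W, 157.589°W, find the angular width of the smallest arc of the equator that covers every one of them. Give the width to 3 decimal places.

43.556°

Sort the longitudes: -179.952°, -162.960°, -157.589°, +158.855°, +177.251°.
Eastward gaps between consecutive values (wrapping around): 16.992°, 5.371°, 316.444°, 18.396°, 2.797°.
Largest gap = 316.444° ⇒ minimal covering band is its complement: 360° − 316.444° = 43.556°.
Band runs from +158.855° eastward to -157.589°, crossing the antimeridian.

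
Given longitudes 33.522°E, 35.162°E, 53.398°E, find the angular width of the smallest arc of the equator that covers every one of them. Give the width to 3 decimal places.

Sort the longitudes: +33.522°, +35.162°, +53.398°.
Eastward gaps between consecutive values (wrapping around): 1.640°, 18.236°, 340.124°.
Largest gap = 340.124° ⇒ minimal covering band is its complement: 360° − 340.124° = 19.876°.
Band runs from +33.522° eastward to +53.398°.

19.876°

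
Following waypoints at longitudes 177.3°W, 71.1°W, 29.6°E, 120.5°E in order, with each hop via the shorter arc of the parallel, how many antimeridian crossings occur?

Leg 1: -177.3° → -71.1°, shortest Δλ = 106.2° (east) — does not cross 180°.
Leg 2: -71.1° → +29.6°, shortest Δλ = 100.7° (east) — does not cross 180°.
Leg 3: +29.6° → +120.5°, shortest Δλ = 90.9° (east) — does not cross 180°.
Total crossings: 0.

0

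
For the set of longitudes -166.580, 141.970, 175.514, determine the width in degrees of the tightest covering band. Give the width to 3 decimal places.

51.450°

Sort the longitudes: -166.580°, +141.970°, +175.514°.
Eastward gaps between consecutive values (wrapping around): 308.550°, 33.544°, 17.906°.
Largest gap = 308.550° ⇒ minimal covering band is its complement: 360° − 308.550° = 51.450°.
Band runs from +141.970° eastward to -166.580°, crossing the antimeridian.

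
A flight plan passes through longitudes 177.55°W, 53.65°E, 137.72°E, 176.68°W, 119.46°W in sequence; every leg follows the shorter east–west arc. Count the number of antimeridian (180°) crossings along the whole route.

2

Leg 1: -177.55° → +53.65°, shortest Δλ = -128.8° (west) — crosses 180°.
Leg 2: +53.65° → +137.72°, shortest Δλ = 84.07° (east) — does not cross 180°.
Leg 3: +137.72° → -176.68°, shortest Δλ = 45.6° (east) — crosses 180°.
Leg 4: -176.68° → -119.46°, shortest Δλ = 57.22° (east) — does not cross 180°.
Total crossings: 2.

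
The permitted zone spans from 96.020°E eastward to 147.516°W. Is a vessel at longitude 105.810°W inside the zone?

Band width going east from +96.020° to -147.516°: ((-147.516 − 96.020) mod 360) = 116.464°.
Offset of -105.810° east of the west edge: ((-105.810 − 96.020) mod 360) = 158.170°.
158.170° > 116.464° ⇒ outside.

No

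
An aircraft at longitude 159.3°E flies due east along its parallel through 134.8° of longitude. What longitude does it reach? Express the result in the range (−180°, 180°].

Start at +159.3°; shift +134.8° → +294.1°.
+294.1° lies outside (−180°, 180°]; subtract 360° → -65.9°.

65.9°W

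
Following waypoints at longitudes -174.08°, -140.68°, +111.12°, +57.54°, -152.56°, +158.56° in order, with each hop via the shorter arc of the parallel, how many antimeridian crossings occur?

3

Leg 1: -174.08° → -140.68°, shortest Δλ = 33.4° (east) — does not cross 180°.
Leg 2: -140.68° → +111.12°, shortest Δλ = -108.2° (west) — crosses 180°.
Leg 3: +111.12° → +57.54°, shortest Δλ = -53.58° (west) — does not cross 180°.
Leg 4: +57.54° → -152.56°, shortest Δλ = 149.9° (east) — crosses 180°.
Leg 5: -152.56° → +158.56°, shortest Δλ = -48.88° (west) — crosses 180°.
Total crossings: 3.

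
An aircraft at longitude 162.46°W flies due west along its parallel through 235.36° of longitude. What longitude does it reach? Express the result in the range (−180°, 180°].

Start at -162.46°; shift −235.36° → -397.82°.
-397.82° lies outside (−180°, 180°]; add 360° → -37.82°.

37.82°W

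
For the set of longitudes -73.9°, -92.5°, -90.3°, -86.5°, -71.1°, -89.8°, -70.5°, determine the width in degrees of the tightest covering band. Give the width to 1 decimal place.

Sort the longitudes: -92.5°, -90.3°, -89.8°, -86.5°, -73.9°, -71.1°, -70.5°.
Eastward gaps between consecutive values (wrapping around): 2.2°, 0.5°, 3.3°, 12.6°, 2.8°, 0.6°, 338.0°.
Largest gap = 338.0° ⇒ minimal covering band is its complement: 360° − 338.0° = 22.0°.
Band runs from -92.5° eastward to -70.5°.

22.0°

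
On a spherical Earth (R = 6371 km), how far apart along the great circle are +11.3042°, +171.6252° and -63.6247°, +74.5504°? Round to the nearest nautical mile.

Δλ = 74.5504 − 171.6252 = -97.0748°.
Δφ = -63.6247 − 11.3042 = -74.9289°.
a = sin²(Δφ/2) + cos φ₁ · cos φ₂ · sin²(Δλ/2) = 0.614634.
c = 2·atan2(√a, √(1−a)) = 1.80212 rad → d = 6371·c ≈ 11481.32 km ≈ 6199.41 nmi.

6199 nmi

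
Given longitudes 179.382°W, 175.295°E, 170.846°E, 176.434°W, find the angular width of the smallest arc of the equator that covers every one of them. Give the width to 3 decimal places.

Sort the longitudes: -179.382°, -176.434°, +170.846°, +175.295°.
Eastward gaps between consecutive values (wrapping around): 2.948°, 347.280°, 4.449°, 5.323°.
Largest gap = 347.280° ⇒ minimal covering band is its complement: 360° − 347.280° = 12.720°.
Band runs from +170.846° eastward to -176.434°, crossing the antimeridian.

12.720°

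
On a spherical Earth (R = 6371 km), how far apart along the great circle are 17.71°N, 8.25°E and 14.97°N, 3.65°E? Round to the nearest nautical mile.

312 nmi

Δλ = 3.65 − 8.25 = -4.60°.
Δφ = 14.97 − 17.71 = -2.74°.
a = sin²(Δφ/2) + cos φ₁ · cos φ₂ · sin²(Δλ/2) = 0.002054.
c = 2·atan2(√a, √(1−a)) = 0.09067 rad → d = 6371·c ≈ 577.65 km ≈ 311.91 nmi.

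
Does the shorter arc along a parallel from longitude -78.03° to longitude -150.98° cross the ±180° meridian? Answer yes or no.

Signed shortest Δλ = ((-150.98 − -78.03 + 180) mod 360) − 180 = -72.95°.
Going west by 72.95° from -78.03° reaches -150.98° without touching 180°.

No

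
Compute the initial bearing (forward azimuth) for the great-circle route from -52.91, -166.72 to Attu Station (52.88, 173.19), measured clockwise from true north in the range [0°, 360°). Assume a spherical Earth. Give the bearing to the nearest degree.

347°

Δλ = 173.19 − -166.72 = 339.91°; wrapped into (−180°, 180°]: -20.09°.
θ = atan2( sin Δλ · cos φ₂ , cos φ₁ · sin φ₂ − sin φ₁ · cos φ₂ · cos Δλ )
  = atan2(-0.20730, 0.93297) = -12.527° → normalised to [0°, 360°): 347.473°.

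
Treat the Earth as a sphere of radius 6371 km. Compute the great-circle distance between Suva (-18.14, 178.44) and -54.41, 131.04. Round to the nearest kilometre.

5686 km

Δλ = 131.04 − 178.44 = -47.40°.
Δφ = -54.41 − -18.14 = -36.27°.
a = sin²(Δφ/2) + cos φ₁ · cos φ₂ · sin²(Δλ/2) = 0.186234.
c = 2·atan2(√a, √(1−a)) = 0.89242 rad → d = 6371·c ≈ 5685.58 km.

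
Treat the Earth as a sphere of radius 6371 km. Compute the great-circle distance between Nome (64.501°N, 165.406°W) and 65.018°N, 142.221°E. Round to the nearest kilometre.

2413 km

Δλ = 142.221 − -165.406 = 307.627°; wrapped into (−180°, 180°]: -52.373°.
Δφ = 65.018 − 64.501 = 0.517°.
a = sin²(Δφ/2) + cos φ₁ · cos φ₂ · sin²(Δλ/2) = 0.035427.
c = 2·atan2(√a, √(1−a)) = 0.37870 rad → d = 6371·c ≈ 2412.69 km.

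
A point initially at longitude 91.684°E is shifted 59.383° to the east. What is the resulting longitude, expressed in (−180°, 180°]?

Start at +91.684°; shift +59.383° → +151.067°.
+151.067° already lies in (−180°, 180°].

151.067°E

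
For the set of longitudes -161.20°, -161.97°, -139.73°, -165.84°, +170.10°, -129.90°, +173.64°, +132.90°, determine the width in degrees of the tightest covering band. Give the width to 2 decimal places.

Sort the longitudes: -165.84°, -161.97°, -161.20°, -139.73°, -129.90°, +132.90°, +170.10°, +173.64°.
Eastward gaps between consecutive values (wrapping around): 3.87°, 0.77°, 21.47°, 9.83°, 262.80°, 37.20°, 3.54°, 20.52°.
Largest gap = 262.80° ⇒ minimal covering band is its complement: 360° − 262.80° = 97.20°.
Band runs from +132.90° eastward to -129.90°, crossing the antimeridian.

97.20°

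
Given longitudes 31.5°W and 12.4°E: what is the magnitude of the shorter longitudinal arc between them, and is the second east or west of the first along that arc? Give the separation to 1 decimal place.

Raw difference: 12.4 − -31.5 = 43.9°.
Normalise into (−180°, 180°]: 43.9° stays 43.9°.
Positive ⇒ the second point lies to the east; separation 43.9°.

43.9° east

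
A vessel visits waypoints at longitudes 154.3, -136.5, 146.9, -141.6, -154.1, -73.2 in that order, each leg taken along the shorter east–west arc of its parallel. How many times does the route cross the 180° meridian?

Leg 1: +154.3° → -136.5°, shortest Δλ = 69.2° (east) — crosses 180°.
Leg 2: -136.5° → +146.9°, shortest Δλ = -76.6° (west) — crosses 180°.
Leg 3: +146.9° → -141.6°, shortest Δλ = 71.5° (east) — crosses 180°.
Leg 4: -141.6° → -154.1°, shortest Δλ = -12.5° (west) — does not cross 180°.
Leg 5: -154.1° → -73.2°, shortest Δλ = 80.9° (east) — does not cross 180°.
Total crossings: 3.

3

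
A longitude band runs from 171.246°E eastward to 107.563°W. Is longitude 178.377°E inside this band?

Yes

Band width going east from +171.246° to -107.563°: ((-107.563 − 171.246) mod 360) = 81.191°.
Offset of +178.377° east of the west edge: ((178.377 − 171.246) mod 360) = 7.131°.
7.131° ≤ 81.191° ⇒ inside.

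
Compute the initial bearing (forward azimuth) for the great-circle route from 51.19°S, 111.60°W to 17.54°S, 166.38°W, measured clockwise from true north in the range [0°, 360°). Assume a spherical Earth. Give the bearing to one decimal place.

Δλ = -166.38 − -111.60 = -54.78°.
θ = atan2( sin Δλ · cos φ₂ , cos φ₁ · sin φ₂ − sin φ₁ · cos φ₂ · cos Δλ )
  = atan2(-0.77896, 0.23962) = -72.901° → normalised to [0°, 360°): 287.099°.

287.1°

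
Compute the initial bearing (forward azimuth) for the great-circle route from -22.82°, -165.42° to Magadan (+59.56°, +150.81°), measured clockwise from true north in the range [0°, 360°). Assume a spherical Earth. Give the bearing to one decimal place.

Δλ = 150.81 − -165.42 = 316.23°; wrapped into (−180°, 180°]: -43.77°.
θ = atan2( sin Δλ · cos φ₂ , cos φ₁ · sin φ₂ − sin φ₁ · cos φ₂ · cos Δλ )
  = atan2(-0.35047, 0.93657) = -20.516° → normalised to [0°, 360°): 339.484°.

339.5°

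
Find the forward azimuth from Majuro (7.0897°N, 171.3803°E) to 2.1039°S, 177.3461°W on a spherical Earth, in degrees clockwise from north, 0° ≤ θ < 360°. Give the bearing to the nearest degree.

Δλ = -177.3461 − 171.3803 = -348.7264°; wrapped into (−180°, 180°]: 11.2736°.
θ = atan2( sin Δλ · cos φ₂ , cos φ₁ · sin φ₂ − sin φ₁ · cos φ₂ · cos Δλ )
  = atan2(0.19536, -0.15739) = 128.856° → normalised to [0°, 360°): 128.856°.

129°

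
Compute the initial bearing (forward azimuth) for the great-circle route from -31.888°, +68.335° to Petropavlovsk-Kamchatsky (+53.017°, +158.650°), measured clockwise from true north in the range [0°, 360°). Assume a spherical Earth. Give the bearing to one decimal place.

41.6°

Δλ = 158.650 − 68.335 = 90.315°.
θ = atan2( sin Δλ · cos φ₂ , cos φ₁ · sin φ₂ − sin φ₁ · cos φ₂ · cos Δλ )
  = atan2(0.60157, 0.67651) = 41.644° → normalised to [0°, 360°): 41.644°.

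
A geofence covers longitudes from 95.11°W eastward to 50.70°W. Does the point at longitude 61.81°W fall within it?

Yes

Band width going east from -95.11° to -50.70°: ((-50.70 − -95.11) mod 360) = 44.41°.
Offset of -61.81° east of the west edge: ((-61.81 − -95.11) mod 360) = 33.30°.
33.30° ≤ 44.41° ⇒ inside.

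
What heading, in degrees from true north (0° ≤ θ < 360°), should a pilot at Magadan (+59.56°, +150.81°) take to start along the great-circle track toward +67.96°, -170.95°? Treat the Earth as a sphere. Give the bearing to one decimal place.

Δλ = -170.95 − 150.81 = -321.76°; wrapped into (−180°, 180°]: 38.24°.
θ = atan2( sin Δλ · cos φ₂ , cos φ₁ · sin φ₂ − sin φ₁ · cos φ₂ · cos Δλ )
  = atan2(0.23227, 0.21550) = 47.144° → normalised to [0°, 360°): 47.144°.

47.1°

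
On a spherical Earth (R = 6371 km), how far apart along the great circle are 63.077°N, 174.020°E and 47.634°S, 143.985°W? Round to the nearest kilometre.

Δλ = -143.985 − 174.020 = -318.005°; wrapped into (−180°, 180°]: 41.995°.
Δφ = -47.634 − 63.077 = -110.711°.
a = sin²(Δφ/2) + cos φ₁ · cos φ₂ · sin²(Δλ/2) = 0.716004.
c = 2·atan2(√a, √(1−a)) = 2.01751 rad → d = 6371·c ≈ 12853.59 km.

12854 km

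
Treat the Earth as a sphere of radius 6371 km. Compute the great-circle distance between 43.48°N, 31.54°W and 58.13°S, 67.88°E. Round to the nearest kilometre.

14491 km

Δλ = 67.88 − -31.54 = 99.42°.
Δφ = -58.13 − 43.48 = -101.61°.
a = sin²(Δφ/2) + cos φ₁ · cos φ₂ · sin²(Δλ/2) = 0.823537.
c = 2·atan2(√a, √(1−a)) = 2.27454 rad → d = 6371·c ≈ 14491.08 km.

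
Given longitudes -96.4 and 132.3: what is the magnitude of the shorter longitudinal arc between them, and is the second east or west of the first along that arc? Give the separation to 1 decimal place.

131.3° west

Raw difference: 132.3 − -96.4 = 228.7°.
Normalise into (−180°, 180°]: 228.7° − 360° = -131.3°.
Negative ⇒ the second point lies to the west; separation 131.3°.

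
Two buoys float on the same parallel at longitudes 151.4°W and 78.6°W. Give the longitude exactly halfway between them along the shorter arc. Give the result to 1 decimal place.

115.0°W

Signed shortest Δλ from -151.4° to -78.6° is +72.8°.
Midpoint longitude = -151.4° + (+72.8°)/2 = -151.4° + 36.4° = -115.0°.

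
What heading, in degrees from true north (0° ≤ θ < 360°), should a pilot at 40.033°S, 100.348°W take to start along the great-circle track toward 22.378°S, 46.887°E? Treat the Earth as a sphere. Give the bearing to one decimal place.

Δλ = 46.887 − -100.348 = 147.235°.
θ = atan2( sin Δλ · cos φ₂ , cos φ₁ · sin φ₂ − sin φ₁ · cos φ₂ · cos Δλ )
  = atan2(0.50044, -0.79166) = 147.701° → normalised to [0°, 360°): 147.701°.

147.7°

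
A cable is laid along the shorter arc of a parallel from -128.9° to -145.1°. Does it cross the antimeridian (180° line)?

No

Signed shortest Δλ = ((-145.1 − -128.9 + 180) mod 360) − 180 = -16.2°.
Going west by 16.2° from -128.9° reaches -145.1° without touching 180°.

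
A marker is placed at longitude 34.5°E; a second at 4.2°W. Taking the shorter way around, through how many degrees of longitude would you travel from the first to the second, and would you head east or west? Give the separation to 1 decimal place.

38.7° west

Raw difference: -4.2 − 34.5 = -38.7°.
Normalise into (−180°, 180°]: -38.7° stays -38.7°.
Negative ⇒ the second point lies to the west; separation 38.7°.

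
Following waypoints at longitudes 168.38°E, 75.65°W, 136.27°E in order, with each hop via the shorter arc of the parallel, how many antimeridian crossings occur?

Leg 1: +168.38° → -75.65°, shortest Δλ = 115.97° (east) — crosses 180°.
Leg 2: -75.65° → +136.27°, shortest Δλ = -148.08° (west) — crosses 180°.
Total crossings: 2.

2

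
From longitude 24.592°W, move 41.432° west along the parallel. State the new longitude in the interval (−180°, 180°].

Start at -24.592°; shift −41.432° → -66.024°.
-66.024° already lies in (−180°, 180°].

66.024°W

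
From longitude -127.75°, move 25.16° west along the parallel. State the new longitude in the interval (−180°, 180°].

-152.91°

Start at -127.75°; shift −25.16° → -152.91°.
-152.91° already lies in (−180°, 180°].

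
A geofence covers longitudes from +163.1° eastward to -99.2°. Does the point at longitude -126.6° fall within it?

Band width going east from +163.1° to -99.2°: ((-99.2 − 163.1) mod 360) = 97.7°.
Offset of -126.6° east of the west edge: ((-126.6 − 163.1) mod 360) = 70.3°.
70.3° ≤ 97.7° ⇒ inside.

Yes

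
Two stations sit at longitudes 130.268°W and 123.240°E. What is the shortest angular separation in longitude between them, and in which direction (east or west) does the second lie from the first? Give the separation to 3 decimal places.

106.492° west

Raw difference: 123.240 − -130.268 = 253.508°.
Normalise into (−180°, 180°]: 253.508° − 360° = -106.492°.
Negative ⇒ the second point lies to the west; separation 106.492°.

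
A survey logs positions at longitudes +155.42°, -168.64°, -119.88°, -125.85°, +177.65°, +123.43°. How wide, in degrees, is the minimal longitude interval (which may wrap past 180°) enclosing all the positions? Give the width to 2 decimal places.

Sort the longitudes: -168.64°, -125.85°, -119.88°, +123.43°, +155.42°, +177.65°.
Eastward gaps between consecutive values (wrapping around): 42.79°, 5.97°, 243.31°, 31.99°, 22.23°, 13.71°.
Largest gap = 243.31° ⇒ minimal covering band is its complement: 360° − 243.31° = 116.69°.
Band runs from +123.43° eastward to -119.88°, crossing the antimeridian.

116.69°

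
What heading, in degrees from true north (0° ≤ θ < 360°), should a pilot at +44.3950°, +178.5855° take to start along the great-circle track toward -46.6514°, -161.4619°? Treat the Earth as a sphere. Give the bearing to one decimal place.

Δλ = -161.4619 − 178.5855 = -340.0474°; wrapped into (−180°, 180°]: 19.9526°.
θ = atan2( sin Δλ · cos φ₂ , cos φ₁ · sin φ₂ − sin φ₁ · cos φ₂ · cos Δλ )
  = atan2(0.23424, -0.97101) = 166.437° → normalised to [0°, 360°): 166.437°.

166.4°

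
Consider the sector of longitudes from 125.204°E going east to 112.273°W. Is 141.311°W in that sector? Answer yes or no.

Band width going east from +125.204° to -112.273°: ((-112.273 − 125.204) mod 360) = 122.523°.
Offset of -141.311° east of the west edge: ((-141.311 − 125.204) mod 360) = 93.485°.
93.485° ≤ 122.523° ⇒ inside.

Yes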